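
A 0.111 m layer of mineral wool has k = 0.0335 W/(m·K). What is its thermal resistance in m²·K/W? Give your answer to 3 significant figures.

3.31 m²·K/W

R = L/k = 0.111/0.0335 = 3.313 m²·K/W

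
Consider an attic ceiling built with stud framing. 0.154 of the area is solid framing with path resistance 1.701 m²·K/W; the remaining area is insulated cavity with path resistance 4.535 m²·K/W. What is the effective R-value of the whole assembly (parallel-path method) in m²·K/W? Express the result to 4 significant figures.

3.609 m²·K/W

U_eff = 0.846/4.535 + 0.154/1.701 = 0.18655 + 0.090535 = 0.27708
R_eff = 1/U_eff = 3.609 m²·K/W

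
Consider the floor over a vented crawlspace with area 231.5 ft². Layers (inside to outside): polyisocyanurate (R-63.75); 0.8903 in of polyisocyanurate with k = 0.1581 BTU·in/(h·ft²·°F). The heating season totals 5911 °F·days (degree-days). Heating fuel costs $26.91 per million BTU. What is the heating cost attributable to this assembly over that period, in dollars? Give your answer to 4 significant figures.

12.74 dollars

0.8903/0.1581 = 5.6312
R_total = 63.75 + 5.6312 = 69.381 ft²·°F·h/BTU
E = A × HDD × 24 / R = 231.5 × 5911 × 24 / 69.381 = 473350 BTU
Cost = 473350/10⁶ × 26.91 = $12.738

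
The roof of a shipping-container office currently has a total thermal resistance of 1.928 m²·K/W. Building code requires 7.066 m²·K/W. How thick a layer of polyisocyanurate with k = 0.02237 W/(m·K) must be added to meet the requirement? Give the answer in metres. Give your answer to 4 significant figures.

0.1149 m

ΔR = 7.066 − 1.928 = 5.138 m²·K/W
L = ΔR × k = 5.138 × 0.02237 = 0.11494 m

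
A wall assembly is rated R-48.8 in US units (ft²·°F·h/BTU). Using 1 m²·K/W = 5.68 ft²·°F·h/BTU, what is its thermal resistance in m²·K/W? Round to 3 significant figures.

8.59 m²·K/W

R_SI = 48.8/5.68 = 8.592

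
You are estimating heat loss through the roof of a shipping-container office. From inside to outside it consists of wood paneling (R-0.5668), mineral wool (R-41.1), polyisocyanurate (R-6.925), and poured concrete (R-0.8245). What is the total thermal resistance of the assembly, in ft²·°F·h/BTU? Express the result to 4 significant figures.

R_total = 0.5668 + 41.1 + 6.925 + 0.8245 = 49.416 ft²·°F·h/BTU

49.42 ft²·°F·h/BTU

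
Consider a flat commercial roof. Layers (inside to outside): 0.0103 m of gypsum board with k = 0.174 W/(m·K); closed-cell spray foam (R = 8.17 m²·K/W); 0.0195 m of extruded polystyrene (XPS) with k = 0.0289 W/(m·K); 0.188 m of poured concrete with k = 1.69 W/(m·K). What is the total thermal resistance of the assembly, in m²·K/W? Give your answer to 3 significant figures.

0.0103/0.174 = 0.0592
0.0195/0.0289 = 0.6747
0.188/1.69 = 0.1112
R_total = 0.0592 + 8.17 + 0.6747 + 0.1112 = 9.015 m²·K/W

9.02 m²·K/W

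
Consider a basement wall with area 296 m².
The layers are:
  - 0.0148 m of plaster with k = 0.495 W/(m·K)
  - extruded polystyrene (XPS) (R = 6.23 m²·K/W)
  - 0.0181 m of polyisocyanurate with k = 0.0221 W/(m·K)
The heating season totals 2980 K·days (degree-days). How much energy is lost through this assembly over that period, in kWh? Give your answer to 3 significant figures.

0.0148/0.495 = 0.0299
0.0181/0.0221 = 0.819
R_total = 0.0299 + 6.23 + 0.819 = 7.079 m²·K/W
E = A × HDD × 24 / R / 1000 = 296 × 2980 × 24 / 7.079 / 1000 = 2991 kWh

2990 kWh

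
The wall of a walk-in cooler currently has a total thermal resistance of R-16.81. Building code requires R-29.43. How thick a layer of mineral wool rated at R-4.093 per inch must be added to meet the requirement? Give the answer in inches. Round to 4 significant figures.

ΔR = 29.43 − 16.81 = 12.62 ft²·°F·h/BTU
L = ΔR / (R/in) = 12.62/4.093 = 3.0833 in

3.083 in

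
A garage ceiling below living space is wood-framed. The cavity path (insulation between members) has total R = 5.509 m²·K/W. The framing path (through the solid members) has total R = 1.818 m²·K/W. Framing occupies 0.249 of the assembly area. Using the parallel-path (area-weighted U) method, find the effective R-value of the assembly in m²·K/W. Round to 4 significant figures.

3.659 m²·K/W

U_eff = 0.751/5.509 + 0.249/1.818 = 0.13632 + 0.13696 = 0.27329
R_eff = 1/U_eff = 3.6592 m²·K/W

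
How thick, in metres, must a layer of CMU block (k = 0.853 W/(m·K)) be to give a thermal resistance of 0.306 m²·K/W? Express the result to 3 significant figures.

L = R·k = 0.306 × 0.853 = 0.261 m

0.261 m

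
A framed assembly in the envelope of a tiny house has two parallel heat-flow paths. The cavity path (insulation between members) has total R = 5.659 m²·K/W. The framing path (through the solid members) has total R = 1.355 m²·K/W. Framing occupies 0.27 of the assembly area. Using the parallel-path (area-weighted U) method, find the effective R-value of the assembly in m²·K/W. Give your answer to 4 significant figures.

3.046 m²·K/W

U_eff = 0.73/5.659 + 0.27/1.355 = 0.129 + 0.19926 = 0.32826
R_eff = 1/U_eff = 3.0464 m²·K/W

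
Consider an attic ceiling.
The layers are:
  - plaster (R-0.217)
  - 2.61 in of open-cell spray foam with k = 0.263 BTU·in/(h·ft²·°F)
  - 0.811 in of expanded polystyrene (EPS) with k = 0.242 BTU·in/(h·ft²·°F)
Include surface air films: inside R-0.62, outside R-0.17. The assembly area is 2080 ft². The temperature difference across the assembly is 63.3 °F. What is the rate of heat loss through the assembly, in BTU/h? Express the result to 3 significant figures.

9220 BTU/h

2.61/0.263 = 9.924
0.811/0.242 = 3.351
R_total = 0.62 + 0.217 + 9.924 + 3.351 + 0.17 = 14.28 ft²·°F·h/BTU
Q = A·ΔT/R = 2080 × 63.3 / 14.28 = 9219 BTU/h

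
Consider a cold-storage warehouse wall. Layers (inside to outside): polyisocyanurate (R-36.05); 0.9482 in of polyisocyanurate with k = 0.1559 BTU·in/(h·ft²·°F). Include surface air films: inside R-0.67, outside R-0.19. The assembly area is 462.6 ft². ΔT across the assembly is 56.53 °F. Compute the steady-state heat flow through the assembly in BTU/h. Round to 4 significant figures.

0.9482/0.1559 = 6.0821
R_total = 0.67 + 36.05 + 6.0821 + 0.19 = 42.992 ft²·°F·h/BTU
Q = A·ΔT/R = 462.6 × 56.53 / 42.992 = 608.27 BTU/h

608.3 BTU/h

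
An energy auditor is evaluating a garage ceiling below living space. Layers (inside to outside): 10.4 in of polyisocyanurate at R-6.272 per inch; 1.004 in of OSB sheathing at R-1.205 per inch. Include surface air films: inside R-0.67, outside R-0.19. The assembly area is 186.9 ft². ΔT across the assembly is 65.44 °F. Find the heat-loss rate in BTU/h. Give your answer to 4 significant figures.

181.7 BTU/h

10.4 × 6.272 = 65.229
1.004 × 1.205 = 1.2098
R_total = 0.67 + 65.229 + 1.2098 + 0.19 = 67.299 ft²·°F·h/BTU
Q = A·ΔT/R = 186.9 × 65.44 / 67.299 = 181.74 BTU/h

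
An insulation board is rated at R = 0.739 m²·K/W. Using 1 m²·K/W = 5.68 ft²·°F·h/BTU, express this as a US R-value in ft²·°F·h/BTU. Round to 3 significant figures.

4.20 ft²·°F·h/BTU

R_US = 0.739 × 5.68 = 4.198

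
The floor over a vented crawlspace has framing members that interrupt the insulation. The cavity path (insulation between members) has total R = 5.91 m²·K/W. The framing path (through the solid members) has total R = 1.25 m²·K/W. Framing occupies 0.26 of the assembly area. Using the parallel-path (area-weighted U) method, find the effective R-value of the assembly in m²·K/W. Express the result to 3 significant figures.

U_eff = 0.74/5.91 + 0.26/1.25 = 0.1252 + 0.208 = 0.3332
R_eff = 1/U_eff = 3.001 m²·K/W

3.00 m²·K/W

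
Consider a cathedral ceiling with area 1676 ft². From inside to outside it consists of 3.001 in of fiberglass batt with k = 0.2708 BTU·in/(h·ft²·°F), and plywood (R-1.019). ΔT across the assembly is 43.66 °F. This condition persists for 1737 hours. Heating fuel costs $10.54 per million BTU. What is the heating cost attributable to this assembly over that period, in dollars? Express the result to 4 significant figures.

3.001/0.2708 = 11.082
R_total = 11.082 + 1.019 = 12.101 ft²·°F·h/BTU
Q = 1676 × 43.66 / 12.101 = 6047 BTU/h
E = 6047 × 1737 = 10504000 BTU
Cost = 10504000/10⁶ × 10.54 = $110.71

110.7 dollars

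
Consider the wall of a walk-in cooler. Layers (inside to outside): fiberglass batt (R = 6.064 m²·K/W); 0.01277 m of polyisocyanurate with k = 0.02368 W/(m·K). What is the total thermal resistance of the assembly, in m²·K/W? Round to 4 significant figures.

0.01277/0.02368 = 0.53927
R_total = 6.064 + 0.53927 = 6.6033 m²·K/W

6.603 m²·K/W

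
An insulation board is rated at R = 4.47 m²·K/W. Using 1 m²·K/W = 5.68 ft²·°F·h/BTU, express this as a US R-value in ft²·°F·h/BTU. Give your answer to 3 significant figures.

R_US = 4.47 × 5.68 = 25.39

25.4 ft²·°F·h/BTU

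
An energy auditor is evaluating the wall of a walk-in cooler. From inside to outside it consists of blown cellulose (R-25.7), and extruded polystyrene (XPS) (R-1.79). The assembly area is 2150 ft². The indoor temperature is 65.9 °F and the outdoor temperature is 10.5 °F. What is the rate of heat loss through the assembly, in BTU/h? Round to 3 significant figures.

4330 BTU/h

R_total = 25.7 + 1.79 = 27.49 ft²·°F·h/BTU
Q = A·ΔT/R = 2150 × (65.9 − 10.5) / 27.49 = 4333 BTU/h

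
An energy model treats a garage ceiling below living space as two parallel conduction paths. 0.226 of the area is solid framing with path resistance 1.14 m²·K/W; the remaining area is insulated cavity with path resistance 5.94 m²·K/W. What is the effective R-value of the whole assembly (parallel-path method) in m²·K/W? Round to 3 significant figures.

3.04 m²·K/W

U_eff = 0.774/5.94 + 0.226/1.14 = 0.1303 + 0.1982 = 0.3285
R_eff = 1/U_eff = 3.044 m²·K/W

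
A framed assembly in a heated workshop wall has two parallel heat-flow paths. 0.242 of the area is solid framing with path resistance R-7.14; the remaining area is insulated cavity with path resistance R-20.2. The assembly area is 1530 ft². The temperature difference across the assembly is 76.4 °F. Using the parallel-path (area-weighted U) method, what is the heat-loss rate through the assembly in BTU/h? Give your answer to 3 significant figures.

8350 BTU/h

U_eff = 0.758/20.2 + 0.242/7.14 = 0.03752 + 0.03389 = 0.07142
R_eff = 1/U_eff = 14 ft²·°F·h/BTU
Q = 1530 × 76.4 / 14 = 8348 BTU/h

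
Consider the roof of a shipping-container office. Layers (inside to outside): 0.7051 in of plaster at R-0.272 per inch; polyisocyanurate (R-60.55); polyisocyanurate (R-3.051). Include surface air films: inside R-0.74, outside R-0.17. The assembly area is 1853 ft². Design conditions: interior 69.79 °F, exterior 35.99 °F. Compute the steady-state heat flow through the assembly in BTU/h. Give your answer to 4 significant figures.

968.0 BTU/h

0.7051 × 0.272 = 0.19179
R_total = 0.74 + 0.19179 + 60.55 + 3.051 + 0.17 = 64.703 ft²·°F·h/BTU
Q = A·ΔT/R = 1853 × (69.79 − 35.99) / 64.703 = 967.99 BTU/h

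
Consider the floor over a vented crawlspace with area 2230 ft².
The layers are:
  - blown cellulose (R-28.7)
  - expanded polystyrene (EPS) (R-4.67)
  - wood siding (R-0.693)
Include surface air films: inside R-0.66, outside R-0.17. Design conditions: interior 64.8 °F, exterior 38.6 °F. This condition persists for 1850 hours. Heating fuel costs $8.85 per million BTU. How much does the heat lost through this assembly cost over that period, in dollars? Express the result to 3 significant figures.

27.4 dollars

R_total = 0.66 + 28.7 + 4.67 + 0.693 + 0.17 = 34.89 ft²·°F·h/BTU
Q = 2230 × (64.8 − 38.6) / 34.89 = 1674 BTU/h
E = 1674 × 1850 = 3098000 BTU
Cost = 3098000/10⁶ × 8.85 = $27.41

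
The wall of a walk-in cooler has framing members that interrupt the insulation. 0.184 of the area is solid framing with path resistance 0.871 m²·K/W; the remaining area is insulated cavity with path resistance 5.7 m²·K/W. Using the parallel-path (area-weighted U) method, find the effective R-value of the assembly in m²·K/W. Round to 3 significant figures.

U_eff = 0.816/5.7 + 0.184/0.871 = 0.1432 + 0.2113 = 0.3544
R_eff = 1/U_eff = 2.822 m²·K/W

2.82 m²·K/W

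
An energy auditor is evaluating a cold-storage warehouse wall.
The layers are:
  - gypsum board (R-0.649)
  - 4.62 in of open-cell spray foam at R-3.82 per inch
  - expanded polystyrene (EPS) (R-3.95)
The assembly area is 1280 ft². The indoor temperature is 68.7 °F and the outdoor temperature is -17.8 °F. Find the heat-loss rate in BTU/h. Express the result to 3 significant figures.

4.62 × 3.82 = 17.65
R_total = 0.649 + 17.65 + 3.95 = 22.25 ft²·°F·h/BTU
Q = A·ΔT/R = 1280 × (68.7 − (-17.8)) / 22.25 = 4977 BTU/h

4980 BTU/h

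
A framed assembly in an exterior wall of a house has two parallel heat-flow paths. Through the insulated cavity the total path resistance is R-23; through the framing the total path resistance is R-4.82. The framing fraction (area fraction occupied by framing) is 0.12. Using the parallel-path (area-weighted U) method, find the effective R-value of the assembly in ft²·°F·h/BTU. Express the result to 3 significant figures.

U_eff = 0.88/23 + 0.12/4.82 = 0.03826 + 0.0249 = 0.06316
R_eff = 1/U_eff = 15.83 ft²·°F·h/BTU

15.8 ft²·°F·h/BTU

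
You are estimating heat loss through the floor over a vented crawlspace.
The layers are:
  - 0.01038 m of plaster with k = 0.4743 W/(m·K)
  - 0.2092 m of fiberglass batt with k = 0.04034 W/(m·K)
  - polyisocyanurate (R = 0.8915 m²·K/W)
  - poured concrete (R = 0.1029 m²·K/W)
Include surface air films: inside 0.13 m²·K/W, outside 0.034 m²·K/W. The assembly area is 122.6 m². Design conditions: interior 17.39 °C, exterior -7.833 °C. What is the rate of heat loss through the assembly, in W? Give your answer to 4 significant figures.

0.01038/0.4743 = 0.021885
0.2092/0.04034 = 5.1859
R_total = 0.13 + 0.021885 + 5.1859 + 0.8915 + 0.1029 + 0.034 = 6.3662 m²·K/W
Q = A·ΔT/R = 122.6 × (17.39 − (-7.833)) / 6.3662 = 485.74 W

485.7 W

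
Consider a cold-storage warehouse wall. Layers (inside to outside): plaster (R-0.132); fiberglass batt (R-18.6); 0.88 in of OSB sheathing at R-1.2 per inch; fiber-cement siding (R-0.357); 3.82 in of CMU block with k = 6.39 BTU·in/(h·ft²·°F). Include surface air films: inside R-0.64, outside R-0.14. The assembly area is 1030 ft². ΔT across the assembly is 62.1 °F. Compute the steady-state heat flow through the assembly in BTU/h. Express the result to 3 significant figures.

0.88 × 1.2 = 1.056
3.82/6.39 = 0.5978
R_total = 0.64 + 0.132 + 18.6 + 1.056 + 0.357 + 0.5978 + 0.14 = 21.52 ft²·°F·h/BTU
Q = A·ΔT/R = 1030 × 62.1 / 21.52 = 2972 BTU/h

2970 BTU/h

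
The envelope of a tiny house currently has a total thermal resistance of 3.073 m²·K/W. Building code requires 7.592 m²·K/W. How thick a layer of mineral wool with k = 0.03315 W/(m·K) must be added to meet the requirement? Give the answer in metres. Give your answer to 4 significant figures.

ΔR = 7.592 − 3.073 = 4.519 m²·K/W
L = ΔR × k = 4.519 × 0.03315 = 0.1498 m

0.1498 m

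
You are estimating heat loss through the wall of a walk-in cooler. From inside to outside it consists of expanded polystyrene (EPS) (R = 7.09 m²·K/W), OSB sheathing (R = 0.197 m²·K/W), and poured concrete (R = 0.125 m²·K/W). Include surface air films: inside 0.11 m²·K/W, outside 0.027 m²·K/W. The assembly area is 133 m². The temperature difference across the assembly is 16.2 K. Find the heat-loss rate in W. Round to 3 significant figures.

285 W

R_total = 0.11 + 7.09 + 0.197 + 0.125 + 0.027 = 7.549 m²·K/W
Q = A·ΔT/R = 133 × 16.2 / 7.549 = 285.4 W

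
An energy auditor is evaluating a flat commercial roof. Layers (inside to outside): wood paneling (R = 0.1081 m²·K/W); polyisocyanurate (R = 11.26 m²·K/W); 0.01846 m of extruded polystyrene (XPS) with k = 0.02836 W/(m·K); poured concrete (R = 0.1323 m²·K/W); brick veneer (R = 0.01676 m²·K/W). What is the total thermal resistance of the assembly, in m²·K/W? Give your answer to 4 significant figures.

12.17 m²·K/W

0.01846/0.02836 = 0.65092
R_total = 0.1081 + 11.26 + 0.65092 + 0.1323 + 0.01676 = 12.168 m²·K/W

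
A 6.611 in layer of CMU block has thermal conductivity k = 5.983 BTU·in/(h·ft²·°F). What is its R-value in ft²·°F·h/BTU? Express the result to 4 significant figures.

1.105 ft²·°F·h/BTU

R = L/k = 6.611/5.983 = 1.105 ft²·°F·h/BTU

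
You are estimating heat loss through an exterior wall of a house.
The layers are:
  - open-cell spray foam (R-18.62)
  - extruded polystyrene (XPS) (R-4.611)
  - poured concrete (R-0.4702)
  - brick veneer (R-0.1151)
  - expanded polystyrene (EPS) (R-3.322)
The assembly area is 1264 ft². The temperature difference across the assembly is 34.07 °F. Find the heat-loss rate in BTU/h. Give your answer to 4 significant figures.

1587 BTU/h

R_total = 18.62 + 4.611 + 0.4702 + 0.1151 + 3.322 = 27.138 ft²·°F·h/BTU
Q = A·ΔT/R = 1264 × 34.07 / 27.138 = 1586.9 BTU/h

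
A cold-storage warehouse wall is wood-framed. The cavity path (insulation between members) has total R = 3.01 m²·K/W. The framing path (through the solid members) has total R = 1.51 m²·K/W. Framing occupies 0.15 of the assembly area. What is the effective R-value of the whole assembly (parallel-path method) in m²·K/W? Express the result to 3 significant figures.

U_eff = 0.85/3.01 + 0.15/1.51 = 0.2824 + 0.09934 = 0.3817
R_eff = 1/U_eff = 2.62 m²·K/W

2.62 m²·K/W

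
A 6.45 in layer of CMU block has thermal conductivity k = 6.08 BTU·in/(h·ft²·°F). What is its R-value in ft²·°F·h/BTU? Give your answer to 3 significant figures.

R = L/k = 6.45/6.08 = 1.061 ft²·°F·h/BTU

1.06 ft²·°F·h/BTU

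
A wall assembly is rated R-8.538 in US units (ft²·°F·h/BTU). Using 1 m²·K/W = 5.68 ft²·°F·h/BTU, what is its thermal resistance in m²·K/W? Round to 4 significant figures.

R_SI = 8.538/5.68 = 1.5032

1.503 m²·K/W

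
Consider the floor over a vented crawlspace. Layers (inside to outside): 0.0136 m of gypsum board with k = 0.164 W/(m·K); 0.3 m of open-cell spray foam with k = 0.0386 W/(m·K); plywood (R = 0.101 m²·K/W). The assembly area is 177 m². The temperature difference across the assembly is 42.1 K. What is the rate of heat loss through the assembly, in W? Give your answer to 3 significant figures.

0.0136/0.164 = 0.08293
0.3/0.0386 = 7.772
R_total = 0.08293 + 7.772 + 0.101 = 7.956 m²·K/W
Q = A·ΔT/R = 177 × 42.1 / 7.956 = 936.6 W

937 W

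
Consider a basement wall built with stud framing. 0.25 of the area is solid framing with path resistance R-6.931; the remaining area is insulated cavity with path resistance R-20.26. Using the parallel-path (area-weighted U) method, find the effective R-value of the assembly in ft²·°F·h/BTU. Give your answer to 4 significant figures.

U_eff = 0.75/20.26 + 0.25/6.931 = 0.037019 + 0.03607 = 0.073089
R_eff = 1/U_eff = 13.682 ft²·°F·h/BTU

13.68 ft²·°F·h/BTU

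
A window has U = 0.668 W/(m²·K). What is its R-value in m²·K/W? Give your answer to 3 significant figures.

1.50 m²·K/W

R = 1/U = 1/0.668 = 1.497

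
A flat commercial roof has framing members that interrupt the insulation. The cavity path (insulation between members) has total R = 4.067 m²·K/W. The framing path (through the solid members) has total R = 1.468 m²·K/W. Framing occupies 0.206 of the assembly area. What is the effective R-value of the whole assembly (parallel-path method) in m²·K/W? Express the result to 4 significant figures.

2.980 m²·K/W

U_eff = 0.794/4.067 + 0.206/1.468 = 0.19523 + 0.14033 = 0.33556
R_eff = 1/U_eff = 2.9801 m²·K/W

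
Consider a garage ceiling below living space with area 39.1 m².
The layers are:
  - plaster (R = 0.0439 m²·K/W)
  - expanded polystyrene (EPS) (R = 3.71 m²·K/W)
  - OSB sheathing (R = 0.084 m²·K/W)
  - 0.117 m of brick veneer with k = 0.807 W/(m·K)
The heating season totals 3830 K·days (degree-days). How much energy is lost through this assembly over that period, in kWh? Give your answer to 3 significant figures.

0.117/0.807 = 0.145
R_total = 0.0439 + 3.71 + 0.084 + 0.145 = 3.983 m²·K/W
E = A × HDD × 24 / R / 1000 = 39.1 × 3830 × 24 / 3.983 / 1000 = 902.4 kWh

902 kWh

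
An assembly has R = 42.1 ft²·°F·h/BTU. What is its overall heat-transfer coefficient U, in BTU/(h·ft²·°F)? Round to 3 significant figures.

0.0238 BTU/(h·ft²·°F)

U = 1/R = 1/42.1 = 0.02375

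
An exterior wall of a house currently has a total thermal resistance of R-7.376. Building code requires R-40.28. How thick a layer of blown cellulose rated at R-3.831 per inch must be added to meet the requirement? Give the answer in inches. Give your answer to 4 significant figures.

8.589 in

ΔR = 40.28 − 7.376 = 32.904 ft²·°F·h/BTU
L = ΔR / (R/in) = 32.904/3.831 = 8.5889 in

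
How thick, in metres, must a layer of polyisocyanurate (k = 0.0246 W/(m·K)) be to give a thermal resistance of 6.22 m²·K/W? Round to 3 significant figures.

0.153 m

L = R·k = 6.22 × 0.0246 = 0.153 m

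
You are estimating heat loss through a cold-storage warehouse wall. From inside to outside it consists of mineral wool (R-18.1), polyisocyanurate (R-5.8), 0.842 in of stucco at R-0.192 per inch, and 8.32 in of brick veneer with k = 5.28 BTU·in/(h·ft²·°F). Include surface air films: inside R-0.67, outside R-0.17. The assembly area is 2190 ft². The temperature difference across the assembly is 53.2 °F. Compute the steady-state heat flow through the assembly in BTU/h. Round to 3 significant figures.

0.842 × 0.192 = 0.1617
8.32/5.28 = 1.576
R_total = 0.67 + 18.1 + 5.8 + 0.1617 + 1.576 + 0.17 = 26.48 ft²·°F·h/BTU
Q = A·ΔT/R = 2190 × 53.2 / 26.48 = 4400 BTU/h

4400 BTU/h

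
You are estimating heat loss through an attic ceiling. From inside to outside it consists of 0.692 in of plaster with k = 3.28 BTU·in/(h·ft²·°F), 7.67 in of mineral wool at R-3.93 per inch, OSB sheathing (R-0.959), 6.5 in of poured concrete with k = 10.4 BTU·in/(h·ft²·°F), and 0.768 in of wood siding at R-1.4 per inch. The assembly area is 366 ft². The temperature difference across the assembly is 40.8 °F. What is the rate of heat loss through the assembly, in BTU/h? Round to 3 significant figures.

0.692/3.28 = 0.211
7.67 × 3.93 = 30.14
6.5/10.4 = 0.625
0.768 × 1.4 = 1.075
R_total = 0.211 + 30.14 + 0.959 + 0.625 + 1.075 = 33.01 ft²·°F·h/BTU
Q = A·ΔT/R = 366 × 40.8 / 33.01 = 452.3 BTU/h

452 BTU/h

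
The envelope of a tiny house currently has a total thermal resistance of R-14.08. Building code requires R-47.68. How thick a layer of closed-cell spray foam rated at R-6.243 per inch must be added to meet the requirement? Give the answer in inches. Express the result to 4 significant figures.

ΔR = 47.68 − 14.08 = 33.6 ft²·°F·h/BTU
L = ΔR / (R/in) = 33.6/6.243 = 5.382 in

5.382 in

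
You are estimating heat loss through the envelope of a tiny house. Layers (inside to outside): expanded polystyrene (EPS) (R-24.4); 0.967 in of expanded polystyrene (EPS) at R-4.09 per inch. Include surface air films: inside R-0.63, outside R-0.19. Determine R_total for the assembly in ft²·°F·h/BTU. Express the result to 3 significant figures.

0.967 × 4.09 = 3.955
R_total = 0.63 + 24.4 + 3.955 + 0.19 = 29.18 ft²·°F·h/BTU

29.2 ft²·°F·h/BTU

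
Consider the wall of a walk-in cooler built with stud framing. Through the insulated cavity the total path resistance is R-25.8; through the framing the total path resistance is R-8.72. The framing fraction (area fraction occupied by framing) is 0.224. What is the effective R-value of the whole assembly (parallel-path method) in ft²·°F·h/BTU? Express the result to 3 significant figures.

U_eff = 0.776/25.8 + 0.224/8.72 = 0.03008 + 0.02569 = 0.05577
R_eff = 1/U_eff = 17.93 ft²·°F·h/BTU

17.9 ft²·°F·h/BTU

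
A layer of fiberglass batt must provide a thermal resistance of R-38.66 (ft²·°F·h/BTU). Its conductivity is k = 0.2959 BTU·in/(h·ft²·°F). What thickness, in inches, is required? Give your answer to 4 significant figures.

L = R × k = 38.66 × 0.2959 = 11.439 in

11.44 in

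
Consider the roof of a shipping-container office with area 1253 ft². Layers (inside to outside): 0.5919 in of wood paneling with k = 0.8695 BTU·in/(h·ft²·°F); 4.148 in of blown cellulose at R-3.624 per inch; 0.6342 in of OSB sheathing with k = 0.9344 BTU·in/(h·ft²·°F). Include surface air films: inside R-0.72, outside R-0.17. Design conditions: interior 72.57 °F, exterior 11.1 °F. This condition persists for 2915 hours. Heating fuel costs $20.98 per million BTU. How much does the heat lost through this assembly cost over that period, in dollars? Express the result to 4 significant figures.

272.6 dollars

0.5919/0.8695 = 0.68074
4.148 × 3.624 = 15.032
0.6342/0.9344 = 0.67872
R_total = 0.72 + 0.68074 + 15.032 + 0.67872 + 0.17 = 17.282 ft²·°F·h/BTU
Q = 1253 × (72.57 − 11.1) / 17.282 = 4456.8 BTU/h
E = 4456.8 × 2915 = 12992000 BTU
Cost = 12992000/10⁶ × 20.98 = $272.56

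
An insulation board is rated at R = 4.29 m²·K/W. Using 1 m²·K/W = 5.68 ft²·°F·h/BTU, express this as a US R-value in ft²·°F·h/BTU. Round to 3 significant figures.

24.4 ft²·°F·h/BTU

R_US = 4.29 × 5.68 = 24.37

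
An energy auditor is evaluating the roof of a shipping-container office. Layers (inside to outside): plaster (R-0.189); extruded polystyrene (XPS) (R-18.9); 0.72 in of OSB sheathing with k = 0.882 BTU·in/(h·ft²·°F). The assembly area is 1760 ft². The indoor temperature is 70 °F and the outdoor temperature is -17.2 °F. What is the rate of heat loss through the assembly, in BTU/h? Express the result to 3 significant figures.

0.72/0.882 = 0.8163
R_total = 0.189 + 18.9 + 0.8163 = 19.91 ft²·°F·h/BTU
Q = A·ΔT/R = 1760 × (70 − (-17.2)) / 19.91 = 7710 BTU/h

7710 BTU/h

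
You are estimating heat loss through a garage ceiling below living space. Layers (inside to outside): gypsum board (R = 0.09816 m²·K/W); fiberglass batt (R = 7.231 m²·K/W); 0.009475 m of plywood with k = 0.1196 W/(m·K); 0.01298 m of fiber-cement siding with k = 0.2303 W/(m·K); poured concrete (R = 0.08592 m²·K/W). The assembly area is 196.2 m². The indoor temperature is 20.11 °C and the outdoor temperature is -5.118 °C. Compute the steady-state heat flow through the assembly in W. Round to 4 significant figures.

655.5 W

0.009475/0.1196 = 0.079222
0.01298/0.2303 = 0.056361
R_total = 0.09816 + 7.231 + 0.079222 + 0.056361 + 0.08592 = 7.5507 m²·K/W
Q = A·ΔT/R = 196.2 × (20.11 − (-5.118)) / 7.5507 = 655.54 W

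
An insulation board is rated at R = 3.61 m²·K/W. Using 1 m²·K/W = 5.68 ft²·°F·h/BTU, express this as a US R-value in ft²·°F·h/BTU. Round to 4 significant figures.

R_US = 3.61 × 5.68 = 20.505

20.50 ft²·°F·h/BTU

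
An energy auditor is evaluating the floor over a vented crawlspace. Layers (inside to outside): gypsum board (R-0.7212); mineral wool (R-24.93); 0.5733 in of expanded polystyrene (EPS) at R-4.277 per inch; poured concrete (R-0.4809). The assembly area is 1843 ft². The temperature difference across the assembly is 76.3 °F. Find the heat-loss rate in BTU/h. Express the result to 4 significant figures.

4920 BTU/h

0.5733 × 4.277 = 2.452
R_total = 0.7212 + 24.93 + 2.452 + 0.4809 = 28.584 ft²·°F·h/BTU
Q = A·ΔT/R = 1843 × 76.3 / 28.584 = 4919.5 BTU/h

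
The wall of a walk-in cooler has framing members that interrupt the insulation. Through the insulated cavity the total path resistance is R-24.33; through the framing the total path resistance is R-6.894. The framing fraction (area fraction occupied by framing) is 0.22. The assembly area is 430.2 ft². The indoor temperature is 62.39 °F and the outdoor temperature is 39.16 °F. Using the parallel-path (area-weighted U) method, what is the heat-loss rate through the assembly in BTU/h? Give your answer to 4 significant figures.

639.3 BTU/h

U_eff = 0.78/24.33 + 0.22/6.894 = 0.032059 + 0.031912 = 0.063971
R_eff = 1/U_eff = 15.632 ft²·°F·h/BTU
Q = 430.2 × (62.39 − 39.16) / 15.632 = 639.3 BTU/h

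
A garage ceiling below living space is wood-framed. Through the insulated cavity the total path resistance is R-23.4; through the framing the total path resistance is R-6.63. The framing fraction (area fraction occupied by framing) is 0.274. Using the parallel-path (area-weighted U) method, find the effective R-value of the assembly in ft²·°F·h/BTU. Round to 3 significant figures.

13.8 ft²·°F·h/BTU

U_eff = 0.726/23.4 + 0.274/6.63 = 0.03103 + 0.04133 = 0.07235
R_eff = 1/U_eff = 13.82 ft²·°F·h/BTU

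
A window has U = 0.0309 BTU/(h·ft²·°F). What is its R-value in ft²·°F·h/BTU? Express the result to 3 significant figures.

R = 1/U = 1/0.0309 = 32.36

32.4 ft²·°F·h/BTU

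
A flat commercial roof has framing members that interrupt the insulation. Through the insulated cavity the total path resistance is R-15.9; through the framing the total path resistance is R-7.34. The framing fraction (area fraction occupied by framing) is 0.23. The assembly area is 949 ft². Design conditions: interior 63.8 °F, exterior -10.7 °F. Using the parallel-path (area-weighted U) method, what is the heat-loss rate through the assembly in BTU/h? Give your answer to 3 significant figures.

5640 BTU/h

U_eff = 0.77/15.9 + 0.23/7.34 = 0.04843 + 0.03134 = 0.07976
R_eff = 1/U_eff = 12.54 ft²·°F·h/BTU
Q = 949 × (63.8 − (-10.7)) / 12.54 = 5639 BTU/h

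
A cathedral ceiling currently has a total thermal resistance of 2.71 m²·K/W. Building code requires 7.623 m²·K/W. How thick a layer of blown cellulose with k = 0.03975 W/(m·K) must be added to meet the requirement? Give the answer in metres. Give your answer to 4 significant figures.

ΔR = 7.623 − 2.71 = 4.913 m²·K/W
L = ΔR × k = 4.913 × 0.03975 = 0.19529 m

0.1953 m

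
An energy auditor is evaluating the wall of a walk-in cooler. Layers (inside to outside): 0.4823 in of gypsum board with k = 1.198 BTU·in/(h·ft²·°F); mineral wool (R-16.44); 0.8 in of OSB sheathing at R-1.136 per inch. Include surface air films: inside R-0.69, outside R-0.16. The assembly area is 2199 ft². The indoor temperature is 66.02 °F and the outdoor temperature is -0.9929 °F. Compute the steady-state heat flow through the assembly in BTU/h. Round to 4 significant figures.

0.4823/1.198 = 0.40259
0.8 × 1.136 = 0.9088
R_total = 0.69 + 0.40259 + 16.44 + 0.9088 + 0.16 = 18.601 ft²·°F·h/BTU
Q = A·ΔT/R = 2199 × (66.02 − (-0.9929)) / 18.601 = 7922.1 BTU/h

7922 BTU/h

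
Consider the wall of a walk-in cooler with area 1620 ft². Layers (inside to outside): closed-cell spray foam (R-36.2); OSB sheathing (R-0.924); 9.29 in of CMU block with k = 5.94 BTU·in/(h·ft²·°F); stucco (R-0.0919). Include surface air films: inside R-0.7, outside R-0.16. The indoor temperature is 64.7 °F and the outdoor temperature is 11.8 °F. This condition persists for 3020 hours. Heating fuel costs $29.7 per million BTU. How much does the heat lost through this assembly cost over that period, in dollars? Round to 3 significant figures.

194 dollars

9.29/5.94 = 1.564
R_total = 0.7 + 36.2 + 0.924 + 1.564 + 0.0919 + 0.16 = 39.64 ft²·°F·h/BTU
Q = 1620 × (64.7 − 11.8) / 39.64 = 2162 BTU/h
E = 2162 × 3020 = 6529000 BTU
Cost = 6529000/10⁶ × 29.7 = $193.9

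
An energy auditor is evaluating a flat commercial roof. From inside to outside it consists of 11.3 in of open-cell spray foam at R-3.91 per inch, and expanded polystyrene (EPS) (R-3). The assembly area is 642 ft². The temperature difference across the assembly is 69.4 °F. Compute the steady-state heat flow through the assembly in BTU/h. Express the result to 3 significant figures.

944 BTU/h

11.3 × 3.91 = 44.18
R_total = 44.18 + 3 = 47.18 ft²·°F·h/BTU
Q = A·ΔT/R = 642 × 69.4 / 47.18 = 944.3 BTU/h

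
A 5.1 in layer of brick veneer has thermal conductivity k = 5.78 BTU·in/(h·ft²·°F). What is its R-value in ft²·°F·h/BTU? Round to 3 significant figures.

R = L/k = 5.1/5.78 = 0.8824 ft²·°F·h/BTU

0.882 ft²·°F·h/BTU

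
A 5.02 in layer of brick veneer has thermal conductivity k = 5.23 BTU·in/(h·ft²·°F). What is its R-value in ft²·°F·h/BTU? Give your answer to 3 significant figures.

0.960 ft²·°F·h/BTU

R = L/k = 5.02/5.23 = 0.9598 ft²·°F·h/BTU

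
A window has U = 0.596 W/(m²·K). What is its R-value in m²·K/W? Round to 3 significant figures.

1.68 m²·K/W

R = 1/U = 1/0.596 = 1.678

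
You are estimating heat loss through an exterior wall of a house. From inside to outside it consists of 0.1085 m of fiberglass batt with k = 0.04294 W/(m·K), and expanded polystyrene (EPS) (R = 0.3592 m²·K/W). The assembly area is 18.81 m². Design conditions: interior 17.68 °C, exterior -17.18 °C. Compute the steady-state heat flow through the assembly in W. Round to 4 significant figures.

0.1085/0.04294 = 2.5268
R_total = 2.5268 + 0.3592 = 2.886 m²·K/W
Q = A·ΔT/R = 18.81 × (17.68 − (-17.18)) / 2.886 = 227.21 W

227.2 W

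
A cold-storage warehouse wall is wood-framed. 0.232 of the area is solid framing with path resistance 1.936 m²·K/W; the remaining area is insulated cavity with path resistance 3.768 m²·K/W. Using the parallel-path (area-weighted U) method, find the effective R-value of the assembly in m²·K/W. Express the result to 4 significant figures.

U_eff = 0.768/3.768 + 0.232/1.936 = 0.20382 + 0.11983 = 0.32366
R_eff = 1/U_eff = 3.0897 m²·K/W

3.090 m²·K/W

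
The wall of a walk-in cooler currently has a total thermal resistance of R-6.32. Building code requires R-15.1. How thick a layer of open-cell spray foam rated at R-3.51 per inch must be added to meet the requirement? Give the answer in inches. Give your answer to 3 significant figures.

2.50 in

ΔR = 15.1 − 6.32 = 8.78 ft²·°F·h/BTU
L = ΔR / (R/in) = 8.78/3.51 = 2.501 in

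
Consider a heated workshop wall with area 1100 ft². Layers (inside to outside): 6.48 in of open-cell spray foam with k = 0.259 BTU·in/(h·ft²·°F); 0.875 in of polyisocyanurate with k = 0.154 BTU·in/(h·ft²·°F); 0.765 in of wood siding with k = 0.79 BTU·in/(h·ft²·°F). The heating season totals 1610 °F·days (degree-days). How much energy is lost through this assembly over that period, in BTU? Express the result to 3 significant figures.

1340000 BTU

6.48/0.259 = 25.02
0.875/0.154 = 5.682
0.765/0.79 = 0.9684
R_total = 25.02 + 5.682 + 0.9684 = 31.67 ft²·°F·h/BTU
E = A × HDD × 24 / R = 1100 × 1610 × 24 / 31.67 = 1342000 BTU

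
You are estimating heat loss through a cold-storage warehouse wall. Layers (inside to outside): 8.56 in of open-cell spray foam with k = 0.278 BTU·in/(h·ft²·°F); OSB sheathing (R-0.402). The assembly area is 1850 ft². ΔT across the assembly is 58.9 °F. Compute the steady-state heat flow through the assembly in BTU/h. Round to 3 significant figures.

8.56/0.278 = 30.79
R_total = 30.79 + 0.402 = 31.19 ft²·°F·h/BTU
Q = A·ΔT/R = 1850 × 58.9 / 31.19 = 3493 BTU/h

3490 BTU/h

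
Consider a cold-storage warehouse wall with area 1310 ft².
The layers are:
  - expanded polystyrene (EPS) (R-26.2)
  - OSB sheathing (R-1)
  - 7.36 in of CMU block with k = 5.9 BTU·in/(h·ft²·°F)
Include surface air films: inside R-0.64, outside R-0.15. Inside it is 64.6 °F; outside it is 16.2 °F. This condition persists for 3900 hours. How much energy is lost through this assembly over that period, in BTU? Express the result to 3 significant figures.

7.36/5.9 = 1.247
R_total = 0.64 + 26.2 + 1 + 1.247 + 0.15 = 29.24 ft²·°F·h/BTU
Q = 1310 × (64.6 − 16.2) / 29.24 = 2169 BTU/h
E = 2169 × 3900 = 8457000 BTU

8460000 BTU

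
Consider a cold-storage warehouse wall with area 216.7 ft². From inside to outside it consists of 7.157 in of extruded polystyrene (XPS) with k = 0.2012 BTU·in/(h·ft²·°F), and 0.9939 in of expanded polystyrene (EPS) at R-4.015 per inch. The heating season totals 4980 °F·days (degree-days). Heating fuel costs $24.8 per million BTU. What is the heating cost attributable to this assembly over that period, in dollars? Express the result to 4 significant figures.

16.24 dollars

7.157/0.2012 = 35.572
0.9939 × 4.015 = 3.9905
R_total = 35.572 + 3.9905 = 39.562 ft²·°F·h/BTU
E = A × HDD × 24 / R = 216.7 × 4980 × 24 / 39.562 = 654670 BTU
Cost = 654670/10⁶ × 24.8 = $16.236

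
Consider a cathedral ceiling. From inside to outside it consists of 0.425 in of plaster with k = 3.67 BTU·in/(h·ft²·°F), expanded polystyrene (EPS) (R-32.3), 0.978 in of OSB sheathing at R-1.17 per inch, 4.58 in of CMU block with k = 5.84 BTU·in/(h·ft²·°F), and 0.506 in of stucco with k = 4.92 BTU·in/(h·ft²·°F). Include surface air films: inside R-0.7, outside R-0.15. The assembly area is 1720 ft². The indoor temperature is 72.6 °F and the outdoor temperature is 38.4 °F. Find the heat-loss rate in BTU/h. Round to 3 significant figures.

1670 BTU/h

0.425/3.67 = 0.1158
0.978 × 1.17 = 1.144
4.58/5.84 = 0.7842
0.506/4.92 = 0.1028
R_total = 0.7 + 0.1158 + 32.3 + 1.144 + 0.7842 + 0.1028 + 0.15 = 35.3 ft²·°F·h/BTU
Q = A·ΔT/R = 1720 × (72.6 − 38.4) / 35.3 = 1667 BTU/h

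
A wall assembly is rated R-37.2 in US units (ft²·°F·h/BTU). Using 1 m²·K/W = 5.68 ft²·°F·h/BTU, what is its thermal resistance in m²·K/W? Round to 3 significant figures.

R_SI = 37.2/5.68 = 6.549

6.55 m²·K/W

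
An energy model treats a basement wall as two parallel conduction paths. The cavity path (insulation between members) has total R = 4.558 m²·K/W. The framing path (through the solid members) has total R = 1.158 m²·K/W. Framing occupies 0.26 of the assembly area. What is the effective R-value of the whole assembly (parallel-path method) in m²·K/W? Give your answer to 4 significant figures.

U_eff = 0.74/4.558 + 0.26/1.158 = 0.16235 + 0.22453 = 0.38688
R_eff = 1/U_eff = 2.5848 m²·K/W

2.585 m²·K/W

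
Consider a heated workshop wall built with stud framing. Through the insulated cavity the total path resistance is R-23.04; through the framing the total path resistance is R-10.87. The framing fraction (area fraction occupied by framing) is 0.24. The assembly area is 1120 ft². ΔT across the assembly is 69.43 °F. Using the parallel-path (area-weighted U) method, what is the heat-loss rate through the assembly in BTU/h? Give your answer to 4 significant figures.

4282 BTU/h

U_eff = 0.76/23.04 + 0.24/10.87 = 0.032986 + 0.022079 = 0.055065
R_eff = 1/U_eff = 18.16 ft²·°F·h/BTU
Q = 1120 × 69.43 / 18.16 = 4282 BTU/h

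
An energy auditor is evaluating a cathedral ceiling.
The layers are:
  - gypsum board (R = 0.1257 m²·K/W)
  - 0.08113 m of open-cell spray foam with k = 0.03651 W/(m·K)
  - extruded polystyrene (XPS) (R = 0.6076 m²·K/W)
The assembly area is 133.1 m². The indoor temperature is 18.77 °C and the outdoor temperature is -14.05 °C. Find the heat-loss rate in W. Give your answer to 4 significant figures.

1478 W

0.08113/0.03651 = 2.2221
R_total = 0.1257 + 2.2221 + 0.6076 = 2.9554 m²·K/W
Q = A·ΔT/R = 133.1 × (18.77 − (-14.05)) / 2.9554 = 1478.1 W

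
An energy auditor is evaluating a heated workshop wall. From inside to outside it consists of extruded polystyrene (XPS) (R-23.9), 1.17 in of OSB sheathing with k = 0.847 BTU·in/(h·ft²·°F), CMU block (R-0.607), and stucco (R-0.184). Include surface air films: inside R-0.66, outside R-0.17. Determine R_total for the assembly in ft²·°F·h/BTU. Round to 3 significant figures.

26.9 ft²·°F·h/BTU

1.17/0.847 = 1.381
R_total = 0.66 + 23.9 + 1.381 + 0.607 + 0.184 + 0.17 = 26.9 ft²·°F·h/BTU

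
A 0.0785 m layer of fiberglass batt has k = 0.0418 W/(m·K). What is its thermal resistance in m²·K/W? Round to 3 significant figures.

1.88 m²·K/W

R = L/k = 0.0785/0.0418 = 1.878 m²·K/W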